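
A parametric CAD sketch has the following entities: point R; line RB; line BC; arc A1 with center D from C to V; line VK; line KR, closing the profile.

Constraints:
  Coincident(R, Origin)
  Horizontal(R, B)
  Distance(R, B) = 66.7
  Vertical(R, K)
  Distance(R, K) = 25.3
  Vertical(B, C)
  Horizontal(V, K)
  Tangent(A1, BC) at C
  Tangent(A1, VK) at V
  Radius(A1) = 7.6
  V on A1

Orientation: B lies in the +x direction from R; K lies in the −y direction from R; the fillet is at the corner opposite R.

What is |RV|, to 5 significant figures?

64.288

R is at the origin; RB is horizontal with |RB| = 66.7 and B on the +x side, so B = (66.700, 0.0000). RK is vertical with |RK| = 25.3 and K on the −y side, so K = (0.0000, -25.300). The virtual corner opposite R is at (66.700, -25.300). Tangency of A1 to BC means the radius DC is perpendicular to BC and tangency of A1 to VK means the radius DV is perpendicular to VK, with radius 7.6, so the center D sits 7.6 in from both sides at D = (59.100, -17.700). That places the tangent points at C = (66.700, -17.700) on BC and V = (59.100, -25.300) on VK. Then |RV| = |V − R| = 64.288.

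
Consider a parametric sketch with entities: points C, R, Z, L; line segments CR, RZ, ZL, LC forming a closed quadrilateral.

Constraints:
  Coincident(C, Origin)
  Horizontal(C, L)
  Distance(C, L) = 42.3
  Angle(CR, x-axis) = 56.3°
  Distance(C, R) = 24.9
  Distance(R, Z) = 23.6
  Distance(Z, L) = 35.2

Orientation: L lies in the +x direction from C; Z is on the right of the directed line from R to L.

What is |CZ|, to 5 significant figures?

7.4069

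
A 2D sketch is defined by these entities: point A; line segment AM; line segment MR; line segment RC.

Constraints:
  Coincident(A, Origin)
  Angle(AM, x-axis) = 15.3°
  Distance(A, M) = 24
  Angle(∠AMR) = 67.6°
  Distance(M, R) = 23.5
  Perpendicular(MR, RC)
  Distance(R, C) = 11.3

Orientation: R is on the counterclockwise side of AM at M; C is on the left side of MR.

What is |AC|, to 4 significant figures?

18.02

∠AMR = 67.6°, so MR runs at 15.3° + (180° − 67.6°) = 127.7° from the x-axis; with |MR| = 23.5, R = M + 23.5·(cos 127.7°, sin 127.7°) = (8.778, 24.93). MR ⟂ RC; with |RC| = 11.3 on the left of MR, C = R + 11.3·(-0.7912, -0.6115) = (-0.1623, 18.02). Then |AC| = |C − A| = 18.02.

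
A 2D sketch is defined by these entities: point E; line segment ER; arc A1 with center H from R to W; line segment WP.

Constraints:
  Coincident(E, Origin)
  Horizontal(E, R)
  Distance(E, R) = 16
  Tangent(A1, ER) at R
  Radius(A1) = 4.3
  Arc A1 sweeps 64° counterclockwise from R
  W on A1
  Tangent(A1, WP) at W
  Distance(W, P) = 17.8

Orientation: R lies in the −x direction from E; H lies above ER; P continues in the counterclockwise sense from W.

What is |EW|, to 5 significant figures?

12.373

E is at the origin; E and R share the same y with |ER| = 16.0 and R on the −x side, so R = (-16.000, 0.0000). The tangent condition forces HR to be normal to ER, so H = R + (0, 4.3) = (-16.000, 4.3000). On A1, R sits at bearing -90° from H; a 64° counterclockwise sweep puts W at bearing -26°, so W = H + 4.3·(cos -26°, sin -26°) = (-12.135, 2.4150). Then |EW| = |W − E| = 12.373.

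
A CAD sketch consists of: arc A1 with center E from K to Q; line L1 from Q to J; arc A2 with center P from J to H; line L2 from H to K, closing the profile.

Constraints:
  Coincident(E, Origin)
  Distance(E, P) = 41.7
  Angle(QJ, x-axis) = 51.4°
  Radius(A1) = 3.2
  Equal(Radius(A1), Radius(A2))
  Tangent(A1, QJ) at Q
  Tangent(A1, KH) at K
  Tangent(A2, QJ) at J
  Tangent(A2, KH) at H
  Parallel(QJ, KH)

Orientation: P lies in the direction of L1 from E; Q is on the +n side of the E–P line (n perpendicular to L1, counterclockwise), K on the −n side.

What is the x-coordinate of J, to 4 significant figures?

23.51

The slot axis is L1's direction at 51.4°, so u = (cos 51.4°, sin 51.4°) = (0.6239, 0.7815) and n = (−sin 51.4°, cos 51.4°) = (-0.7815, 0.6239). E is at the origin and P lies 41.7 along u from E, so P = 41.7·u = (26.02, 32.59). Tangency of A1 to both parallel lines with radius 3.2 puts Q and K at E ± 3.2·n: Q = (-2.501, 1.996), K = (2.501, -1.996). Equal radii place J and H the same way about P: J = P + 3.2·n = (23.51, 34.59), H = P − 3.2·n = (28.52, 30.59). So J.x = 23.51.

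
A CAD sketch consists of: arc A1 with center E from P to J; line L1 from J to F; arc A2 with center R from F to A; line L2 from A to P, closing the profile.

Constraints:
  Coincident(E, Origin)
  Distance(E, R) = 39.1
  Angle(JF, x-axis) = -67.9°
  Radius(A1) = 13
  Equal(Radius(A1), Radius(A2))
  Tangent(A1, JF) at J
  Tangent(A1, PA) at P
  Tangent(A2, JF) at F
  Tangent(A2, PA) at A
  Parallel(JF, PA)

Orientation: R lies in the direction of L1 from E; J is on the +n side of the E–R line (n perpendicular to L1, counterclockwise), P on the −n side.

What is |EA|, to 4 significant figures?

41.20

Tangency of A1 to both parallel lines with radius 13.0 puts J and P at E ± 13.0·n: J = (12.04, 4.891), P = (-12.04, -4.891). Equal radii place F and A the same way about R: F = R + 13.0·n = (26.76, -31.34), A = R − 13.0·n = (2.665, -41.12). Then |EA| = |A − E| = 41.20.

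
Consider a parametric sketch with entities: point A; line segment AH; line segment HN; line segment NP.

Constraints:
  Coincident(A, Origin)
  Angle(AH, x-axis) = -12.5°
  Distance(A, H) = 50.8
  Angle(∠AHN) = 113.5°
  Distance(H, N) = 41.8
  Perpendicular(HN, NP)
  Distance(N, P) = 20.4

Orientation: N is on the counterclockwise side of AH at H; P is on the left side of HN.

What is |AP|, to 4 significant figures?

67.36

∠AHN = 113.5°, so HN runs at -12.5° + (180° − 113.5°) = 54.00° from the x-axis; with |HN| = 41.8, N = H + 41.8·(cos 54.00°, sin 54.00°) = (74.17, 22.82). HN ⟂ NP; with |NP| = 20.4 on the left of HN, P = N + 20.4·(-0.8090, 0.5878) = (57.66, 34.81). Then |AP| = |P − A| = 67.36.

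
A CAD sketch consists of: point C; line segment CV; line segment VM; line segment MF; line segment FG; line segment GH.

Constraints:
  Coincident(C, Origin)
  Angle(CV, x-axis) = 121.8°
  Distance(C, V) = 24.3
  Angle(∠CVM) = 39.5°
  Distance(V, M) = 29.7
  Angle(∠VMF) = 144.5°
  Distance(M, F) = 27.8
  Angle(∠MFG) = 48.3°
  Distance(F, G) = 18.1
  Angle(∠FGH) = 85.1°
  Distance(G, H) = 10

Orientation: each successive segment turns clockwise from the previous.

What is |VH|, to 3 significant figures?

34.8

C is at the origin; CV runs at 121.8° with length 24.3, so V = (-12.8, 20.7). ∠CVM = 39.5° gives VM at -18.7° from the x-axis; with |VM| = 29.7, M = (15.3, 11.1). ∠VMF = 144.5° gives MF at -54.2° from the x-axis; with |MF| = 27.8, F = (31.6, -11.4). ∠MFG = 48.3° gives FG at 174° from the x-axis; with |FG| = 18.1, G = (13.6, -9.56). ∠FGH = 85.1° gives GH at 79.2° from the x-axis; with |GH| = 10.0, H = (15.5, 0.266). Then |VH| = |H − V| = 34.8.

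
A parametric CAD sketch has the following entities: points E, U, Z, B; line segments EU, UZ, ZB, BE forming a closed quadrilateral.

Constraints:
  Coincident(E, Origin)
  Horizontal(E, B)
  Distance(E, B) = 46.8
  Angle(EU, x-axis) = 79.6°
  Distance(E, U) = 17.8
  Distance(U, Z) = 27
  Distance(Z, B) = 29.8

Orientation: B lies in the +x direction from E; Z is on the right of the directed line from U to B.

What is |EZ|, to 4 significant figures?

18.31

Checks: |UZ| = 27.00 ✓; |ZB| = 29.80 ✓.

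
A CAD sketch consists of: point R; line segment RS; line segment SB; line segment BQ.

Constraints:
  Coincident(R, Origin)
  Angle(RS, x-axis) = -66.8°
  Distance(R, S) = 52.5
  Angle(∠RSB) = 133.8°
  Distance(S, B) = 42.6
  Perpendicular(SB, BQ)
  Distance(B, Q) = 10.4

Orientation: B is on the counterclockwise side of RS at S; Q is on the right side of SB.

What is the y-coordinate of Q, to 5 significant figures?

-72.978

R is at the origin; RS runs at -66.8° with length 52.5, so S = 52.5·(cos -66.8°, sin -66.8°) = (20.682, -48.255). ∠RSB = 133.8°, so SB runs at -66.8° + (180° − 133.8°) = -20.600° from the x-axis; with |SB| = 42.6, B = S + 42.6·(cos -20.600°, sin -20.600°) = (60.558, -63.243). SB is perpendicular to BQ; with |BQ| = 10.4 on the right of SB, Q = B + 10.4·(-0.35184, -0.93606) = (56.899, -72.978). So Q.y = -72.978.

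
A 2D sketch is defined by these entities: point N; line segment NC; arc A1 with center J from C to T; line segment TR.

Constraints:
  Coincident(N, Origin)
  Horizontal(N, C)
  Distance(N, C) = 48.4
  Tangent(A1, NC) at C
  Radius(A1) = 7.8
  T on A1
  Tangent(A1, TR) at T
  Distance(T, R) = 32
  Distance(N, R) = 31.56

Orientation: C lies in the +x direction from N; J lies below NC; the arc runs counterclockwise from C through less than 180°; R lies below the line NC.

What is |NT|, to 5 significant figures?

43.034

Checks: ∠(JC, CN) = 90.00° ✓; |JC| = 7.800 ✓; |JT| = 7.800 ✓; ∠(JT, TR) = 90.00° ✓; |TR| = 32.00 ✓; |NR| = 31.56 ✓.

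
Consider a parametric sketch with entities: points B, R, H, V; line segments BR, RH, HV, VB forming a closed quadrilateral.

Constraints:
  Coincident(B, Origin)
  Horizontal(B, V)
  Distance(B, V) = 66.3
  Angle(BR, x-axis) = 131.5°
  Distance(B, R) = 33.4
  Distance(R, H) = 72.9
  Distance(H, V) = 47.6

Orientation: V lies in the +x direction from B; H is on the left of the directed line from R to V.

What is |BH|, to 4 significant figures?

65.32

Checks: B.y = 0.00, V.y = 0.00 ✓; |RH| = 72.90 ✓; |HV| = 47.60 ✓.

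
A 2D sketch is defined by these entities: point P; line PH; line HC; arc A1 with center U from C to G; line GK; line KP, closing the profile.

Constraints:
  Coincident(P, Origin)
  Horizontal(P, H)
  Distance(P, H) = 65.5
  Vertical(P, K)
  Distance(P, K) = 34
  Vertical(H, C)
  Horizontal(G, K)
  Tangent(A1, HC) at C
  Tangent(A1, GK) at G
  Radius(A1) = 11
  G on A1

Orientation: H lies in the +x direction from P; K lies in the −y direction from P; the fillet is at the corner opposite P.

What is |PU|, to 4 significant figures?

59.15

P is at the origin; P and H share the same y with |PH| = 65.5 and H on the +x side, so H = (65.50, 0.000). PK is vertical with |PK| = 34.0 and K on the −y side, so K = (0.000, -34.00). The virtual corner opposite P is at (65.50, -34.00). The tangent condition forces UC to be normal to HC and the tangent condition forces UG to be normal to GK, with radius 11.0, so the center U sits 11.0 in from both sides at U = (54.50, -23.00). Then |PU| = |U − P| = 59.15.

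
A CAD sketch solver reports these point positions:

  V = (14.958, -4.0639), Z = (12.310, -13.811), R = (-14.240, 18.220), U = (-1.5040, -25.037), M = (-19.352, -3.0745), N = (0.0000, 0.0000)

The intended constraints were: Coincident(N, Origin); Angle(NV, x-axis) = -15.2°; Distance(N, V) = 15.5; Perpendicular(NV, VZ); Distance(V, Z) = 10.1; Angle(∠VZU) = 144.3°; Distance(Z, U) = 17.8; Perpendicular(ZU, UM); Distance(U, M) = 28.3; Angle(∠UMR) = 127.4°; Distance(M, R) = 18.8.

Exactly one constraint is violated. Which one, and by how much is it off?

Distance(M, R) = 18.8 — off by 3.10.

N = (0.00, 0.00) ✓; NV at -15.20° ✓; |NV| = 15.50 ✓; ∠(NV, VZ) = 90.00° ✓; |VZ| = 10.10 ✓; ∠VZU = 144.3° ✓; |ZU| = 17.80 ✓; ∠(ZU, UM) = 90.00° ✓; |UM| = 28.30 ✓; ∠UMR = 127.4° ✓; |MR| = 21.90 ✗.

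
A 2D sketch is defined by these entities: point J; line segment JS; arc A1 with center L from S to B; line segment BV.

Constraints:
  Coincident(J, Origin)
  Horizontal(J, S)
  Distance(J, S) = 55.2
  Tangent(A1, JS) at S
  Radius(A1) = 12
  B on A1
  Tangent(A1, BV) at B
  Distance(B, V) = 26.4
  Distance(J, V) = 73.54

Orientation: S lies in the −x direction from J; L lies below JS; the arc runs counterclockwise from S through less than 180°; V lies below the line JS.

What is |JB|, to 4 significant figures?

68.49

J is at the origin; J and S share the same y with |JS| = 55.2 and S on the −x side, so S = (-55.20, 0.000). The tangent condition forces LS to be normal to JS, so L = S + (0, -12) = (-55.20, -12.00). Since LB ⟂ BV (tangency), |LV| = √(12.0² + 26.4²) = 29.00 regardless of where B sits on A1. So V lies on both circle(J, 73.54) and circle(L, 29.00); the below-JS intersection is V = (-61.51, -40.30). B is the foot of the tangent from V: B = (-66.94, -14.47).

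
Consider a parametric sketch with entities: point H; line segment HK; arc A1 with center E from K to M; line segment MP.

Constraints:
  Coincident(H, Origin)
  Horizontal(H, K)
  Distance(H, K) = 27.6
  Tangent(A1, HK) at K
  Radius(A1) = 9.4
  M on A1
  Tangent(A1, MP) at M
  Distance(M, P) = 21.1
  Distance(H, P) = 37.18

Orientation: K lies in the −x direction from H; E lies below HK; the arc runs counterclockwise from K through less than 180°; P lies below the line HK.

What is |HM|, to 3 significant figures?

37.9

Checks: |EM| = 9.400 ✓; ∠(EM, MP) = 90.00° ✓; |MP| = 21.10 ✓; |HP| = 37.18 ✓.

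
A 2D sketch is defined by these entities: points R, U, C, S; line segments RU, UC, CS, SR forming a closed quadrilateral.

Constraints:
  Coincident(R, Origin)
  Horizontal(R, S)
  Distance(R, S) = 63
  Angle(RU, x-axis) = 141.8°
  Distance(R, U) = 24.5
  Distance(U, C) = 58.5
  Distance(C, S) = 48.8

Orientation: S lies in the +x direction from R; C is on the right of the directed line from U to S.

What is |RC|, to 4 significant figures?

34.32

Checks: R = (0.00, 0.00) ✓; |UC| = 58.50 ✓; |CS| = 48.80 ✓.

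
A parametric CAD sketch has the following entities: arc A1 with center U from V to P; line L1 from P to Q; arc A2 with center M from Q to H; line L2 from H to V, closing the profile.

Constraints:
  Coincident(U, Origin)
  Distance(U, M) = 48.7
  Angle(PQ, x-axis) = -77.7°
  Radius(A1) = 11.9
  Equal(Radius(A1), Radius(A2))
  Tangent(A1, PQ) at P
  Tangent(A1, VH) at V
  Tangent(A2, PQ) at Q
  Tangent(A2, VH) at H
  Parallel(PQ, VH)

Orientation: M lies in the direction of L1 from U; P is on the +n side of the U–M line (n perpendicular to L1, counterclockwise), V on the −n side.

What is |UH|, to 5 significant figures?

50.133

The slot axis is L1's direction at -77.7°, so u = (cos -77.7°, sin -77.7°) = (0.21303, -0.97705) and n = (−sin -77.7°, cos -77.7°) = (0.97705, 0.21303). U is at the origin and M lies 48.7 along u from U, so M = 48.7·u = (10.375, -47.582). Tangency of A1 to both parallel lines with radius 11.9 puts P and V at U ± 11.9·n: P = (11.627, 2.5351), V = (-11.627, -2.5351). Equal radii place Q and H the same way about M: Q = M + 11.9·n = (22.001, -45.047), H = M − 11.9·n = (-1.2523, -50.117). Then |UH| = |H − U| = 50.133.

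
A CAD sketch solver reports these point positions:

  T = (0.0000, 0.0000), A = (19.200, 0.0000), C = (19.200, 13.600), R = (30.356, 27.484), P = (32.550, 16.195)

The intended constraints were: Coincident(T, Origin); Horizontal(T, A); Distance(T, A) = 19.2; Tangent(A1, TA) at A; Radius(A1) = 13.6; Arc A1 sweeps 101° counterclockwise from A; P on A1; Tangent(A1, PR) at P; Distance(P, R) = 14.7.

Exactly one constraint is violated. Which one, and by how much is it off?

Distance(P, R) = 14.7 — off by 3.20.

T = (0.00, 0.00) ✓; T.y = 0.00, A.y = 0.00 ✓; |TA| = 19.20 ✓; ∠(CA, AT) = 90.00° ✓; |CA| = 13.60 ✓; bearing(C→P) − bearing(C→A) = 101.0° ✓; |CP| = 13.60 ✓; ∠(CP, PR) = 90.00° ✓; |PR| = 11.50 ✗.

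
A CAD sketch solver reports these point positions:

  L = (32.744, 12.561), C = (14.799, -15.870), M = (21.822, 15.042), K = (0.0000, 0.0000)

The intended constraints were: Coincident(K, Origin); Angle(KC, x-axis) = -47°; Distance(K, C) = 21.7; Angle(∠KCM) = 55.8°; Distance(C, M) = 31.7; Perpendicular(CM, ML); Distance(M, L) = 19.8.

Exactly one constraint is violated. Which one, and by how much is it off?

Distance(M, L) = 19.8 — off by 8.60.

K = (0.00, 0.00) ✓; KC at -47.00° ✓; |KC| = 21.70 ✓; ∠KCM = 55.80° ✓; |CM| = 31.70 ✓; ∠(CM, ML) = 90.00° ✓; |ML| = 11.20 ✗.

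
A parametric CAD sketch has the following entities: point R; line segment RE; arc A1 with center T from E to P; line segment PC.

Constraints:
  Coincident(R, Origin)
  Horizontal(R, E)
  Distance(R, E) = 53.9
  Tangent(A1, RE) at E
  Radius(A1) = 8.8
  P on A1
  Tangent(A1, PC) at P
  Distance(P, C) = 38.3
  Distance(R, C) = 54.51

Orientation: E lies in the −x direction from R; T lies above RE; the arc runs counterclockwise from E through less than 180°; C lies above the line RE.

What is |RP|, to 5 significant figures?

45.924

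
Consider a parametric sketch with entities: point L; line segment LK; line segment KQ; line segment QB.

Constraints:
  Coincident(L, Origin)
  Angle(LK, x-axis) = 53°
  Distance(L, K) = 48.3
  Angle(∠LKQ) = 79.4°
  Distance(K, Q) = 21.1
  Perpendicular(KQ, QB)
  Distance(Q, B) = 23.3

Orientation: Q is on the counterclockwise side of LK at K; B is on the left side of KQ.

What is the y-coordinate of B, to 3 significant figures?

27.1

L is at the origin; LK runs at 53.0° with length 48.3, so K = 48.3·(cos 53.0°, sin 53.0°) = (29.1, 38.6). ∠LKQ = 79.4°, so KQ runs at 53.0° + (180° − 79.4°) = 154° from the x-axis; with |KQ| = 21.1, Q = K + 21.1·(cos 154°, sin 154°) = (10.2, 48.0). KQ is perpendicular to QB; with |QB| = 23.3 on the left of KQ, B = Q + 23.3·(-0.445, -0.896) = (-0.192, 27.1). So B.y = 27.1.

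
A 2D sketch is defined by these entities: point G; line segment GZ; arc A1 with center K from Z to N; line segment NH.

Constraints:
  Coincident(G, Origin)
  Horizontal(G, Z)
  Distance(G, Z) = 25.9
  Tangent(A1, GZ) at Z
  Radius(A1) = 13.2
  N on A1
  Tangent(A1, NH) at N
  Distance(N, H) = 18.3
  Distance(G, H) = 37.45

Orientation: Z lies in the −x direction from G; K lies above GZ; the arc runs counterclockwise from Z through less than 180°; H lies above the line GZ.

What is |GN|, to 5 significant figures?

20.343

G is at the origin; GZ is horizontal with |GZ| = 25.9 and Z on the −x side, so Z = (-25.900, 0.0000). A1 meets GZ tangentially, so KZ is at right angles to GZ, so K = Z + (0, 13.2) = (-25.900, 13.200). Since KN ⟂ NH (tangency), |KH| = √(13.2² + 18.3²) = 22.564 regardless of where N sits on A1. So H lies on both circle(G, 37.45) and circle(K, 22.564); the above-GZ intersection is H = (-16.402, 33.667). N is the foot of the tangent from H: N = (-12.939, 15.698).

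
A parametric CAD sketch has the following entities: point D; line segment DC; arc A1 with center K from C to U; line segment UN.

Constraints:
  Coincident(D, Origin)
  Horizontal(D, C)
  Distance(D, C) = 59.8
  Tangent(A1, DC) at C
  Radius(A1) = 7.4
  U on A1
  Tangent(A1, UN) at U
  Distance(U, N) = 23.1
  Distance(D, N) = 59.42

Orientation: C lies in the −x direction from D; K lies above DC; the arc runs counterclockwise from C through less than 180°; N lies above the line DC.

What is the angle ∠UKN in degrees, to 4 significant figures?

72.24°

Checks: |KU| = 7.400 ✓; ∠(KU, UN) = 90.00° ✓; |UN| = 23.10 ✓; |DN| = 59.42 ✓.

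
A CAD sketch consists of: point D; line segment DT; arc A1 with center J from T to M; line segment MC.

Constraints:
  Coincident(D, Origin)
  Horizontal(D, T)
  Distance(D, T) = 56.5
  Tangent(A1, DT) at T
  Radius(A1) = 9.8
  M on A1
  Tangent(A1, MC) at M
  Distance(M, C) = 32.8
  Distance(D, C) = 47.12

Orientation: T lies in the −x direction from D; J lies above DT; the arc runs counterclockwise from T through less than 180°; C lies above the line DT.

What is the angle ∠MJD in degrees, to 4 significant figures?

18.15°

Checks: D = (0.00, 0.00) ✓; |JM| = 9.800 ✓; ∠(JM, MC) = 90.00° ✓; |MC| = 32.80 ✓; |DC| = 47.12 ✓.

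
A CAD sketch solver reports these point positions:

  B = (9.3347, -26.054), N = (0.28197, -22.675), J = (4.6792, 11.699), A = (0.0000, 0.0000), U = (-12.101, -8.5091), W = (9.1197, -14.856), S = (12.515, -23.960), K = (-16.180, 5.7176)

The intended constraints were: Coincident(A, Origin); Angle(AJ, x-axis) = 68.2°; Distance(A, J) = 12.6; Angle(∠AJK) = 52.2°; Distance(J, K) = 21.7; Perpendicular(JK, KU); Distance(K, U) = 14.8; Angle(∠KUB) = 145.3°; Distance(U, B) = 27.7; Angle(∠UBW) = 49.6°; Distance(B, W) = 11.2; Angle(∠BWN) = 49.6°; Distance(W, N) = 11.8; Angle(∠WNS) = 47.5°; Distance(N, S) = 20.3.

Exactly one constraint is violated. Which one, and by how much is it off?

Distance(N, S) = 20.3 — off by 8.00.

A = (0.00, 0.00) ✓; AJ at 68.20° ✓; |AJ| = 12.60 ✓; ∠AJK = 52.20° ✓; |JK| = 21.70 ✓; ∠(JK, KU) = 90.00° ✓; |KU| = 14.80 ✓; ∠KUB = 145.3° ✓; |UB| = 27.70 ✓; ∠UBW = 49.60° ✓; |BW| = 11.20 ✓; ∠BWN = 49.60° ✓; |WN| = 11.80 ✓; ∠WNS = 47.50° ✓; |NS| = 12.30 ✗.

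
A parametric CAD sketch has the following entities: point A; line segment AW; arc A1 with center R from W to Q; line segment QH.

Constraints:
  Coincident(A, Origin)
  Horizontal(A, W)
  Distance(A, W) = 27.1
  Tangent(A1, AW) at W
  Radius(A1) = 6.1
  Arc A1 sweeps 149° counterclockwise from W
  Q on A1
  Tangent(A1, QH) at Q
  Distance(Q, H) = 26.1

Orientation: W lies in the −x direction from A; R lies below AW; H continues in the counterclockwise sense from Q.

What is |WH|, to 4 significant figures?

31.36

A is at the origin; A and W share the same y with |AW| = 27.1 and W on the −x side, so W = (-27.10, 0.000). A1 meets AW tangentially, so RW is at right angles to AW, so R = W + (0, -6.1) = (-27.10, -6.100). On A1, W sits at bearing 90° from R; a 149° counterclockwise sweep puts Q at bearing 239°, so Q = R + 6.1·(cos 239°, sin 239°) = (-30.24, -11.33). Tangency of A1 to QH means the radius RQ is perpendicular to QH, so QH runs along (−sin 239°, cos 239°); with |QH| = 26.1, H = (-7.870, -24.77). Then |WH| = |H − W| = 31.36.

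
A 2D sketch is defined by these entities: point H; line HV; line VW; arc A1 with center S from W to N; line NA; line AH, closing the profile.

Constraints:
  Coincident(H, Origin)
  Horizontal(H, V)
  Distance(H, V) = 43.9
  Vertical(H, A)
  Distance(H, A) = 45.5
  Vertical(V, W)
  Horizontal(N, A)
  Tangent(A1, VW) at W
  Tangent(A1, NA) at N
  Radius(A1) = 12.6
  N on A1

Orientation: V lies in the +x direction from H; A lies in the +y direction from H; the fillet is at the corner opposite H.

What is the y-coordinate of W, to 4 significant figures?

32.90

The virtual corner opposite H is at (43.90, 45.50). The tangent condition forces SW to be normal to VW and the tangent condition forces SN to be normal to NA, with radius 12.6, so the center S sits 12.6 in from both sides at S = (31.30, 32.90). That places the tangent points at W = (43.90, 32.90) on VW and N = (31.30, 45.50) on NA. So W.y = 32.90.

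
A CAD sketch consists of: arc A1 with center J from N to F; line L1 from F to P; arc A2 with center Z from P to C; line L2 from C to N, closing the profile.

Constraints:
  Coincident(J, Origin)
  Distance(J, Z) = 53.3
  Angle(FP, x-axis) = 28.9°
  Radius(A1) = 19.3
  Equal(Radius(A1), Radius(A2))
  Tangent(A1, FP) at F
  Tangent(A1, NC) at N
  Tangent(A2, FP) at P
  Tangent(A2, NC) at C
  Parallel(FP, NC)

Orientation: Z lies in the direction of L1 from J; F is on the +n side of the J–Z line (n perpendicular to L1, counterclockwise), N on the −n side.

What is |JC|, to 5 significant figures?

56.687

The slot axis is L1's direction at 28.9°, so u = (cos 28.9°, sin 28.9°) = (0.87546, 0.48328) and n = (−sin 28.9°, cos 28.9°) = (-0.48328, 0.87546). J is at the origin and Z lies 53.3 along u from J, so Z = 53.3·u = (46.662, 25.759). Tangency of A1 to both parallel lines with radius 19.3 puts F and N at J ± 19.3·n: F = (-9.3273, 16.896), N = (9.3273, -16.896). Equal radii place P and C the same way about Z: P = Z + 19.3·n = (37.335, 42.655), C = Z − 19.3·n = (55.990, 8.8625). Then |JC| = |C − J| = 56.687.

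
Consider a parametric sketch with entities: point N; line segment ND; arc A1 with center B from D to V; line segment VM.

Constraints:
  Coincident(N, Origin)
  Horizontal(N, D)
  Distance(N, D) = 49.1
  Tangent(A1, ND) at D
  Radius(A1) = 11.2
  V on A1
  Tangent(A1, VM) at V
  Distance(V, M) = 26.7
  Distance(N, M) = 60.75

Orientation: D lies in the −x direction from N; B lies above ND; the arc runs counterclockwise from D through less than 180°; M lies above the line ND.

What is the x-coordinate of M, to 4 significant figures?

-45.76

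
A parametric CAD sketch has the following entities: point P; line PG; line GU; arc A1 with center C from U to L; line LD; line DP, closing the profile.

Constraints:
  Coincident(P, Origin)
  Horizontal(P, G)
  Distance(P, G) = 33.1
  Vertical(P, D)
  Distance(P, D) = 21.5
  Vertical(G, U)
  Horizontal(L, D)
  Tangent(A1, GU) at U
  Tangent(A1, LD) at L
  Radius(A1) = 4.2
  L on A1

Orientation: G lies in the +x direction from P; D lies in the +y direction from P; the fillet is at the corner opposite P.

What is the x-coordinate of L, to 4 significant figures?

28.90

P is at the origin; PG is horizontal with |PG| = 33.1 and G on the +x side, so G = (33.10, 0.000). PD is vertical with |PD| = 21.5 and D on the +y side, so D = (0.000, 21.50). The virtual corner opposite P is at (33.10, 21.50). The tangent condition forces CU to be normal to GU and tangency of A1 to LD means the radius CL is perpendicular to LD, with radius 4.2, so the center C sits 4.2 in from both sides at C = (28.90, 17.30). That places the tangent points at U = (33.10, 17.30) on GU and L = (28.90, 21.50) on LD. So L.x = 28.90.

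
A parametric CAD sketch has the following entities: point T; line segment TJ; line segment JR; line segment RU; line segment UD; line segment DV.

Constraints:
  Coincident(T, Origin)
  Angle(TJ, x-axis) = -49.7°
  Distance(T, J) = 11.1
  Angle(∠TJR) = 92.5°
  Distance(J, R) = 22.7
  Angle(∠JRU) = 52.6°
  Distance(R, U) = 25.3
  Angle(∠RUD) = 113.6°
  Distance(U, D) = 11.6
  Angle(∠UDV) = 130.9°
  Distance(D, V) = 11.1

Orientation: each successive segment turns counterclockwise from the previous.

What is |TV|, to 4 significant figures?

9.250

T is at the origin; TJ runs at -49.7° with length 11.1, so J = (7.179, -8.466). ∠TJR = 92.5° gives JR at 37.80° from the x-axis; with |JR| = 22.7, R = (25.12, 5.447). ∠JRU = 52.6° gives RU at 165.2° from the x-axis; with |RU| = 25.3, U = (0.6553, 11.91). ∠RUD = 113.6° gives UD at -128.4° from the x-axis; with |UD| = 11.6, D = (-6.550, 2.819). ∠UDV = 130.9° gives DV at -79.30° from the x-axis; with |DV| = 11.1, V = (-4.489, -8.088). Then |TV| = |V − T| = 9.250.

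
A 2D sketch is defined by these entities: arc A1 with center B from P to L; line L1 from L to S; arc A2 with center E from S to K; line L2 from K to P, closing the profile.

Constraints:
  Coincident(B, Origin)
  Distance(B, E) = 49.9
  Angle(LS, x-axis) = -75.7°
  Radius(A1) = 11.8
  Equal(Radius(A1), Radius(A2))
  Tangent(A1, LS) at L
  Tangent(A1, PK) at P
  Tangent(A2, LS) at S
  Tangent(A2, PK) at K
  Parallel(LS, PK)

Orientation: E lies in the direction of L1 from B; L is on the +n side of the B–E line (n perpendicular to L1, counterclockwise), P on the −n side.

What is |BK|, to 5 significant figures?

51.276

The slot axis is L1's direction at -75.7°, so u = (cos -75.7°, sin -75.7°) = (0.24700, -0.96902) and n = (−sin -75.7°, cos -75.7°) = (0.96902, 0.24700). B is at the origin and E lies 49.9 along u from B, so E = 49.9·u = (12.325, -48.354). Tangency of A1 to both parallel lines with radius 11.8 puts L and P at B ± 11.8·n: L = (11.434, 2.9146), P = (-11.434, -2.9146). Equal radii place S and K the same way about E: S = E + 11.8·n = (23.760, -45.439), K = E − 11.8·n = (0.89087, -51.268). Then |BK| = |K − B| = 51.276.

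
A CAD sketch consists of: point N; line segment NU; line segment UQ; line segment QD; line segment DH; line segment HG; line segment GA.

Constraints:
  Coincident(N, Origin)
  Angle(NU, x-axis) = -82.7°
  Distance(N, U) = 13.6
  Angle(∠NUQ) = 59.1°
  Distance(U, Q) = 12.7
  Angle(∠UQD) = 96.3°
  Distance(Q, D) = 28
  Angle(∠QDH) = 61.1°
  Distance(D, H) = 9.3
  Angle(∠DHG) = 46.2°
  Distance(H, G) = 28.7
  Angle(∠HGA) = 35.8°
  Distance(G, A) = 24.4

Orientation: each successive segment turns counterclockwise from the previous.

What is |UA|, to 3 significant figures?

39.8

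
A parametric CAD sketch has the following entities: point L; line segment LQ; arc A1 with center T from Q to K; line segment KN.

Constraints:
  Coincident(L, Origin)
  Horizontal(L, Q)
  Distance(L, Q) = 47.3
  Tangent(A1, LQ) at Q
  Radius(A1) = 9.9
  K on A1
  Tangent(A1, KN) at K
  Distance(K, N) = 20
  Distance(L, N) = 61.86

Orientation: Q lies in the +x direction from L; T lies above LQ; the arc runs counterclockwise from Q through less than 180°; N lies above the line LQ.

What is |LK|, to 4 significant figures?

58.22

Checks: |TK| = 9.900 ✓; ∠(TK, KN) = 90.00° ✓; |KN| = 20.00 ✓; |LN| = 61.86 ✓.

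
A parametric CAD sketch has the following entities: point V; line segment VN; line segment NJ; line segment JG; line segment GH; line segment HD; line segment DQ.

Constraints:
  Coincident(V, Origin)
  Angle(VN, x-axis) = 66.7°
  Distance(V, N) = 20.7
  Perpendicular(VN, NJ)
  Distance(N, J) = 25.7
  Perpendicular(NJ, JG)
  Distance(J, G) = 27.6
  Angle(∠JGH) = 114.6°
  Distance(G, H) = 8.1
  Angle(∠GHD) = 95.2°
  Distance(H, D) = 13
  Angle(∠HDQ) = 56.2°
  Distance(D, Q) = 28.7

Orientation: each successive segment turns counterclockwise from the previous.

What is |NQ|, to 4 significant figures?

45.95

∠GHD = 95.2° gives HD at 36.90° from the x-axis; with |HD| = 13.0, D = (-10.51, 5.624). ∠HDQ = 56.2° gives DQ at 160.7° from the x-axis; with |DQ| = 28.7, Q = (-37.59, 15.11). Then |NQ| = |Q − N| = 45.95.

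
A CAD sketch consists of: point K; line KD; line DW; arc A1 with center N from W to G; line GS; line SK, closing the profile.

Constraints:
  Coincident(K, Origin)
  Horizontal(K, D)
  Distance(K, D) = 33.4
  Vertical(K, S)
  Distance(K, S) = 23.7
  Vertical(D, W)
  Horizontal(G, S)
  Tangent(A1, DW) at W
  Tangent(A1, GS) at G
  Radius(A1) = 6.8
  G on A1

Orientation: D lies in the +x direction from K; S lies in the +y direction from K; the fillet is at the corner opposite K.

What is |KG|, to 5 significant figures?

35.627

K is at the origin; KD is horizontal with |KD| = 33.4 and D on the +x side, so D = (33.400, 0.0000). KS is vertical with |KS| = 23.7 and S on the +y side, so S = (0.0000, 23.700). The virtual corner opposite K is at (33.400, 23.700). A1 meets DW tangentially, so NW is at right angles to DW and tangency of A1 to GS means the radius NG is perpendicular to GS, with radius 6.8, so the center N sits 6.8 in from both sides at N = (26.600, 16.900). That places the tangent points at W = (33.400, 16.900) on DW and G = (26.600, 23.700) on GS. Then |KG| = |G − K| = 35.627.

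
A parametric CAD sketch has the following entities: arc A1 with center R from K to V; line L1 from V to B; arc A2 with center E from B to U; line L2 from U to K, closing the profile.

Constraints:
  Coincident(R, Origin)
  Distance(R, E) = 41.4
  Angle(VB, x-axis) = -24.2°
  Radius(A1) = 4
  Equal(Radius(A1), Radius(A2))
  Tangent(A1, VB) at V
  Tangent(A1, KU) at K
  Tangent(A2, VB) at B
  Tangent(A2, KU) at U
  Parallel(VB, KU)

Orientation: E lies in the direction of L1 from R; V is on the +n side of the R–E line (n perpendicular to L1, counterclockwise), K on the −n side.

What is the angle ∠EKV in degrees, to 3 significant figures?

84.5°

The slot axis is L1's direction at -24.2°, so u = (cos -24.2°, sin -24.2°) = (0.912, -0.410) and n = (−sin -24.2°, cos -24.2°) = (0.410, 0.912). R is at the origin and E lies 41.4 along u from R, so E = 41.4·u = (37.8, -17.0). Tangency of A1 to both parallel lines with radius 4.0 puts V and K at R ± 4.0·n: V = (1.64, 3.65), K = (-1.64, -3.65). Then cos ∠EKV = KE·KV / (|KE||KV|), giving 84.5°.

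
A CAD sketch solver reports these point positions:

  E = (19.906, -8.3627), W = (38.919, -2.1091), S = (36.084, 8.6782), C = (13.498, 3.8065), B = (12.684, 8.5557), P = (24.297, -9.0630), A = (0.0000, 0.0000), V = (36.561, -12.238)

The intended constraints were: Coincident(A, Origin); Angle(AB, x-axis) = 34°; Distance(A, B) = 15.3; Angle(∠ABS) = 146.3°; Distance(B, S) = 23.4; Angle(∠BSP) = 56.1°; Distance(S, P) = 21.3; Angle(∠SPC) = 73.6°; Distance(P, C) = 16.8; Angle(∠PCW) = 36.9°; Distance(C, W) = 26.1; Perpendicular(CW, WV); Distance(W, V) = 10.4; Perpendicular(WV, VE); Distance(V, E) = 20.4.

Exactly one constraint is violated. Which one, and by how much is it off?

Distance(V, E) = 20.4 — off by 3.30.

A = (0.00, 0.00) ✓; AB at 34.00° ✓; |AB| = 15.30 ✓; ∠ABS = 146.3° ✓; |BS| = 23.40 ✓; ∠BSP = 56.10° ✓; |SP| = 21.30 ✓; ∠SPC = 73.60° ✓; |PC| = 16.80 ✓; ∠PCW = 36.90° ✓; |CW| = 26.10 ✓; ∠(CW, WV) = 90.01° ✓; |WV| = 10.40 ✓; ∠(WV, VE) = 89.99° ✓; |VE| = 17.10 ✗.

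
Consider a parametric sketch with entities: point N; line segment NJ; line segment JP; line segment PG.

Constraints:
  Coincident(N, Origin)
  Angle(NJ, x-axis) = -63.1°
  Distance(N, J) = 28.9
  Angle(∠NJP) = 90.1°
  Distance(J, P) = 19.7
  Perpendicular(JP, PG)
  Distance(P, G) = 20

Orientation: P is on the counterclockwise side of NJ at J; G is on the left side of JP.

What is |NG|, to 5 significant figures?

21.663

∠NJP = 90.1°, so JP runs at -63.1° + (180° − 90.1°) = 26.800° from the x-axis; with |JP| = 19.7, P = J + 19.7·(cos 26.800°, sin 26.800°) = (30.659, -16.891). The perpendicularity gives PG at right angles to JP; with |PG| = 20.0 on the left of JP, G = P + 20.0·(-0.45088, 0.89259) = (21.642, 0.96106). Then |NG| = |G − N| = 21.663.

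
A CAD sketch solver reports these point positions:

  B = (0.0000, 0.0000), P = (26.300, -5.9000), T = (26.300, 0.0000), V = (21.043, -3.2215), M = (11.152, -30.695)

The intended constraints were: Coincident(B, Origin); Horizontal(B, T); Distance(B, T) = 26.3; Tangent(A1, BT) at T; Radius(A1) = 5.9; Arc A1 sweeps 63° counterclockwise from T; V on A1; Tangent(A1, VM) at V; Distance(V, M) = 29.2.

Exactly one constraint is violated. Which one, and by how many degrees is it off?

Tangent(A1, VM) at V — off by 7.20°.

B = (0.00, 0.00) ✓; B.y = 0.00, T.y = 0.00 ✓; |BT| = 26.30 ✓; ∠(PT, TB) = 90.00° ✓; |PT| = 5.900 ✓; bearing(P→V) − bearing(P→T) = 63.00° ✓; |PV| = 5.900 ✓; ∠(PV, VM) = 82.80° ✗; |VM| = 29.20 ✓.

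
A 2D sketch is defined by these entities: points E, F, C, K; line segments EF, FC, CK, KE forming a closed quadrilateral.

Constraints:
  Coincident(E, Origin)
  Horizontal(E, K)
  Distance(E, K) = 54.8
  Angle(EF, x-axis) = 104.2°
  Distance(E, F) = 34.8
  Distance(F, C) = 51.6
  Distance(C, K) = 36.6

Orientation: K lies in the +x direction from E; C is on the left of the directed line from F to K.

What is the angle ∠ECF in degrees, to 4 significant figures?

37.81°

Checks: E = (0.00, 0.00) ✓; |FC| = 51.60 ✓; |CK| = 36.60 ✓.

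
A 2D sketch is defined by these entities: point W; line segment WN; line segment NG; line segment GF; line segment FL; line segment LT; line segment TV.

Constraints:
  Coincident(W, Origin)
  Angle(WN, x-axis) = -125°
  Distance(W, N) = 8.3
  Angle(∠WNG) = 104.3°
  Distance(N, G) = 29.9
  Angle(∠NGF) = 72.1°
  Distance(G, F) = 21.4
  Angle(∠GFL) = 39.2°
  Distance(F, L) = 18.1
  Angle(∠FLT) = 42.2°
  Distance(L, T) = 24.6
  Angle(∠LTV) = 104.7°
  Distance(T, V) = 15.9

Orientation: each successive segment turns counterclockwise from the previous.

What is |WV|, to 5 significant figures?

43.529

W is at the origin; WN runs at -125.0° with length 8.3, so N = (-4.7607, -6.7990). ∠WNG = 104.3° gives NG at -49.300° from the x-axis; with |NG| = 29.9, G = (14.737, -29.467). ∠NGF = 72.1° gives GF at 58.600° from the x-axis; with |GF| = 21.4, F = (25.887, -11.201). ∠GFL = 39.2° gives FL at -160.60° from the x-axis; with |FL| = 18.1, L = (8.8143, -17.213). ∠FLT = 42.2° gives LT at -22.800° from the x-axis; with |LT| = 24.6, T = (31.492, -26.746). ∠LTV = 104.7° gives TV at 52.500° from the x-axis; with |TV| = 15.9, V = (41.171, -14.132). Then |WV| = |V − W| = 43.529.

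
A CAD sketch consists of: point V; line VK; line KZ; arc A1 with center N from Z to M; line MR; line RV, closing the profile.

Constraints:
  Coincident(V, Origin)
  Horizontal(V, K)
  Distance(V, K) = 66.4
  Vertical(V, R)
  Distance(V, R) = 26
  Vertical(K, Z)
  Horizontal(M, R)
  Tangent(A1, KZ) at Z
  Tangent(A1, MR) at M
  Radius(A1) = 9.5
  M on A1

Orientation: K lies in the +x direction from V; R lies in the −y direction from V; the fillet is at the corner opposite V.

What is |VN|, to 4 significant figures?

59.24

V and R share the same x with |VR| = 26.0 and R on the −y side, so R = (0.000, -26.00). The virtual corner opposite V is at (66.40, -26.00). The tangent condition forces NZ to be normal to KZ and A1 meets MR tangentially, so NM is at right angles to MR, with radius 9.5, so the center N sits 9.5 in from both sides at N = (56.90, -16.50). Then |VN| = |N − V| = 59.24.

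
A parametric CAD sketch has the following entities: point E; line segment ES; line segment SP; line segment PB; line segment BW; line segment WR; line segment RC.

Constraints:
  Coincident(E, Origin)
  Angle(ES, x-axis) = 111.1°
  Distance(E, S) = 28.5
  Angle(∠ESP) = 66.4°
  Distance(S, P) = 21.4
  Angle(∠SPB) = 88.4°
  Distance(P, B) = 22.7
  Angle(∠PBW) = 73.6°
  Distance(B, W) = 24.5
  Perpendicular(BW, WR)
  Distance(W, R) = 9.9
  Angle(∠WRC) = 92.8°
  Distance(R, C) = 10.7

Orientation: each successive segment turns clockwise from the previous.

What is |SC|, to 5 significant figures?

13.790

BW ⟂ WR, so WR runs at 69.500°; with |WR| = 9.9, R = (-9.9847, 20.867). ∠WRC = 92.8° gives RC at -17.700° from the x-axis; with |RC| = 10.7, C = (0.20879, 17.614). Then |SC| = |C − S| = 13.790.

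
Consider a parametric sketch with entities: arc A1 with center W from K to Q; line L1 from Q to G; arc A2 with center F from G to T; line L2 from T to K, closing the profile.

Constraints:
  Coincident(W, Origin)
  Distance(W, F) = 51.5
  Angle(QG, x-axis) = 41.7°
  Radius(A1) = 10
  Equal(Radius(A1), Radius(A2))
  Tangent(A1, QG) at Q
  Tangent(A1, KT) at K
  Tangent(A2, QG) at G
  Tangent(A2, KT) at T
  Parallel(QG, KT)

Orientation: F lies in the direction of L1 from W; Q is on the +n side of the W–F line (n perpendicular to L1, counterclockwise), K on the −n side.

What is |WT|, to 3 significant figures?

52.5

The slot axis is L1's direction at 41.7°, so u = (cos 41.7°, sin 41.7°) = (0.747, 0.665) and n = (−sin 41.7°, cos 41.7°) = (-0.665, 0.747). W is at the origin and F lies 51.5 along u from W, so F = 51.5·u = (38.5, 34.3). Tangency of A1 to both parallel lines with radius 10.0 puts Q and K at W ± 10.0·n: Q = (-6.65, 7.47), K = (6.65, -7.47). Equal radii place G and T the same way about F: G = F + 10.0·n = (31.8, 41.7), T = F − 10.0·n = (45.1, 26.8). Then |WT| = |T − W| = 52.5.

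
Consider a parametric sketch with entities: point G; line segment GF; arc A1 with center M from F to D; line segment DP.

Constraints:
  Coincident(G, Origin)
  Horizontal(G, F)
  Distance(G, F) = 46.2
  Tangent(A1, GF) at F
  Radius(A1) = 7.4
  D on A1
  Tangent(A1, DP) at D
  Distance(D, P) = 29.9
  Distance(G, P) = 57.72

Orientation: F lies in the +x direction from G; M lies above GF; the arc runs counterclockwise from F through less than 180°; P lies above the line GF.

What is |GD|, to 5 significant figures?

54.091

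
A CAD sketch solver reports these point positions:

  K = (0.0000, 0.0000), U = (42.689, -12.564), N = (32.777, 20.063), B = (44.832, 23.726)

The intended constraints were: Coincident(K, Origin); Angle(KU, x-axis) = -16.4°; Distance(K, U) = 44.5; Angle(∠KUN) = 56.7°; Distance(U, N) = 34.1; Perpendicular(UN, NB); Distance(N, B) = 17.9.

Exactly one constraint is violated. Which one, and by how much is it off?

Distance(N, B) = 17.9 — off by 5.30.

K = (0.00, 0.00) ✓; KU at -16.40° ✓; |KU| = 44.50 ✓; ∠KUN = 56.70° ✓; |UN| = 34.10 ✓; ∠(UN, NB) = 90.00° ✓; |NB| = 12.60 ✗.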